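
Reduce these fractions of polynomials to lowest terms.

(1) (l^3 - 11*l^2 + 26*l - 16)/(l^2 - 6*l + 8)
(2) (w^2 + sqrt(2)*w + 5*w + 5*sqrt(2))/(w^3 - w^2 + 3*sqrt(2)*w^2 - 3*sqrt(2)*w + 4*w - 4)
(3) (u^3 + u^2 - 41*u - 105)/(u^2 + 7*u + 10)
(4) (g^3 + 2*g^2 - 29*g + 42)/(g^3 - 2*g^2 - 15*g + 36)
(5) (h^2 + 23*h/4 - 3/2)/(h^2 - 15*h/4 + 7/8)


(1) = (l^2 - 9*l + 8)/(l - 4)
(2) = (w + 5)/(w^2 + w*(-1 + 2*sqrt(2)) - 2*sqrt(2))
(3) = (u^2 - 4*u - 21)/(u + 2)
(4) = (g^2 + 5*g - 14)/(g^2 + g - 12)
(5) = (2*h + 12)/(2*h - 7)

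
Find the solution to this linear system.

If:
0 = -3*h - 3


Then:
h = -1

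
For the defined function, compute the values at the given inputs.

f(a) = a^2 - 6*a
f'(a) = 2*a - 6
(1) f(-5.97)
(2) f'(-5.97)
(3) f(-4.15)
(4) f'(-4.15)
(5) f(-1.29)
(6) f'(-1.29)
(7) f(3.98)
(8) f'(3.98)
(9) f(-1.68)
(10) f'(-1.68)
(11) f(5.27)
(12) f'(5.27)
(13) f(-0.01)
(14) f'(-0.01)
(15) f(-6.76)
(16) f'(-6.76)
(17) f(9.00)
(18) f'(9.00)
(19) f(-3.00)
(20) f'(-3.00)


(1) = 71.46
(2) = -17.94
(3) = 42.12
(4) = -14.30
(5) = 9.40
(6) = -8.58
(7) = -8.04
(8) = 1.96
(9) = 12.90
(10) = -9.36
(11) = -3.85
(12) = 4.54
(13) = 0.06
(14) = -6.02
(15) = 86.26
(16) = -19.52
(17) = 27.00
(18) = 12.00
(19) = 27.00
(20) = -12.00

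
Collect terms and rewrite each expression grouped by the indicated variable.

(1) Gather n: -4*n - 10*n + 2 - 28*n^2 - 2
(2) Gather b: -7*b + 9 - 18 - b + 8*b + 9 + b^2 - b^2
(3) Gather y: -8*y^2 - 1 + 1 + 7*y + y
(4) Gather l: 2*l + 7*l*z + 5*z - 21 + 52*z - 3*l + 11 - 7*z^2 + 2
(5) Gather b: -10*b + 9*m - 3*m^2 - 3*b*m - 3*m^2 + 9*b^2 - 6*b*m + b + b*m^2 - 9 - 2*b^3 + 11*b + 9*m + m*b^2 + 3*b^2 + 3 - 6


(1) = -28*n^2 - 14*n
(2) = 0
(3) = -8*y^2 + 8*y
(4) = l*(7*z - 1) - 7*z^2 + 57*z - 8
(5) = -2*b^3 + b^2*(m + 12) + b*(m^2 - 9*m + 2) - 6*m^2 + 18*m - 12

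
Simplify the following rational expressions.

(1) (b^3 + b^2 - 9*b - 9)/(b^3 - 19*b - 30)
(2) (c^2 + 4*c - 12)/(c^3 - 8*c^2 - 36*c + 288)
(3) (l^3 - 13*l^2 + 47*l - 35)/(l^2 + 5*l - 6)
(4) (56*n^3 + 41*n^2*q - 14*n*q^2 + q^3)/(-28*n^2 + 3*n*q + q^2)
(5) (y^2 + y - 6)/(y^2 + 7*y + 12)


(1) = (b^2 - 2*b - 3)/(b^2 - 3*b - 10)
(2) = (c - 2)/(c^2 - 14*c + 48)
(3) = (l^2 - 12*l + 35)/(l + 6)
(4) = (56*n^3 + 41*n^2*q - 14*n*q^2 + q^3)/(-28*n^2 + 3*n*q + q^2)
(5) = (y - 2)/(y + 4)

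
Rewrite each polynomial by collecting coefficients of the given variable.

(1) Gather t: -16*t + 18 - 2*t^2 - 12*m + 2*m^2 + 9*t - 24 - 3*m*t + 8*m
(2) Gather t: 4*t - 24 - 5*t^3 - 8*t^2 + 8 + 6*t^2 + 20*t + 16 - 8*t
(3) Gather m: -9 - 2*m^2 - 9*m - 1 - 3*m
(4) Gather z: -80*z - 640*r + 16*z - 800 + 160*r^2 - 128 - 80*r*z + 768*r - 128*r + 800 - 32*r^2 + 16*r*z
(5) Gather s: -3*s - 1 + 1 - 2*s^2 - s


(1) = 2*m^2 - 4*m - 2*t^2 + t*(-3*m - 7) - 6
(2) = -5*t^3 - 2*t^2 + 16*t
(3) = -2*m^2 - 12*m - 10
(4) = 128*r^2 + z*(-64*r - 64) - 128
(5) = -2*s^2 - 4*s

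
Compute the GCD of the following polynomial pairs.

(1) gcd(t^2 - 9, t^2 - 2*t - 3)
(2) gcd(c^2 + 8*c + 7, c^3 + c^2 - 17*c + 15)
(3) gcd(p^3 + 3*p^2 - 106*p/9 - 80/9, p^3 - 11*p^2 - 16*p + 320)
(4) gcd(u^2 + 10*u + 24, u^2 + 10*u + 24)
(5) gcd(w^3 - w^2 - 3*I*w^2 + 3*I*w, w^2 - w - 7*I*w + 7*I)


(1) = gcd((t - 3)*(t + 3), (t - 3)*(t + 1)) = t - 3
(2) = gcd((c + 1)*(c + 7), (c - 3)*(c - 1)*(c + 5)) = 1
(3) = p + 5
(4) = u^2 + 10*u + 24
(5) = gcd(w*(w - 1)*(w - 3*I), (w - 1)*(w - 7*I)) = w - 1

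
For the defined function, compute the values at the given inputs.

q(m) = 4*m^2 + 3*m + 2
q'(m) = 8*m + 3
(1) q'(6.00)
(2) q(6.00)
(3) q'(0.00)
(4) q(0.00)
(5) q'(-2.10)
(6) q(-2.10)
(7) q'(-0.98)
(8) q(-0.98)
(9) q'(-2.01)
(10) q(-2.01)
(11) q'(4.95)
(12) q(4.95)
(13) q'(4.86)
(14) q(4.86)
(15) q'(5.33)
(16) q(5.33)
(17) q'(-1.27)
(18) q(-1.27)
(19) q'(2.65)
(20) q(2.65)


(1) = 51.00
(2) = 164.00
(3) = 3.00
(4) = 2.00
(5) = -13.80
(6) = 13.34
(7) = -4.84
(8) = 2.90
(9) = -13.08
(10) = 12.13
(11) = 42.60
(12) = 114.86
(13) = 41.88
(14) = 111.06
(15) = 45.64
(16) = 131.63
(17) = -7.16
(18) = 4.64
(19) = 24.20
(20) = 38.04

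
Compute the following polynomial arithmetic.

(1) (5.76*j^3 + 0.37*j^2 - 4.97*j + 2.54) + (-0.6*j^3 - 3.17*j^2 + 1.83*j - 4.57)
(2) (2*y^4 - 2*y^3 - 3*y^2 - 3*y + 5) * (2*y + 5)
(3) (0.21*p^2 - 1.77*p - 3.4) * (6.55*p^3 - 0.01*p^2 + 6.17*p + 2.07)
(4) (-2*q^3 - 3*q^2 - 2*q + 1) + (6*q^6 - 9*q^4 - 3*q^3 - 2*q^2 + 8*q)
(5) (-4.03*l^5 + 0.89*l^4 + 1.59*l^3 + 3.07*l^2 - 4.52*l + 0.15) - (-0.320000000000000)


(1) = 5.16*j^3 - 2.8*j^2 - 3.14*j - 2.03
(2) = 4*y^5 + 6*y^4 - 16*y^3 - 21*y^2 - 5*y + 25
(3) = 1.3755*p^5 - 11.5956*p^4 - 20.9566*p^3 - 10.4522*p^2 - 24.6419*p - 7.038
(4) = 6*q^6 - 9*q^4 - 5*q^3 - 5*q^2 + 6*q + 1
(5) = -4.03*l^5 + 0.89*l^4 + 1.59*l^3 + 3.07*l^2 - 4.52*l + 0.47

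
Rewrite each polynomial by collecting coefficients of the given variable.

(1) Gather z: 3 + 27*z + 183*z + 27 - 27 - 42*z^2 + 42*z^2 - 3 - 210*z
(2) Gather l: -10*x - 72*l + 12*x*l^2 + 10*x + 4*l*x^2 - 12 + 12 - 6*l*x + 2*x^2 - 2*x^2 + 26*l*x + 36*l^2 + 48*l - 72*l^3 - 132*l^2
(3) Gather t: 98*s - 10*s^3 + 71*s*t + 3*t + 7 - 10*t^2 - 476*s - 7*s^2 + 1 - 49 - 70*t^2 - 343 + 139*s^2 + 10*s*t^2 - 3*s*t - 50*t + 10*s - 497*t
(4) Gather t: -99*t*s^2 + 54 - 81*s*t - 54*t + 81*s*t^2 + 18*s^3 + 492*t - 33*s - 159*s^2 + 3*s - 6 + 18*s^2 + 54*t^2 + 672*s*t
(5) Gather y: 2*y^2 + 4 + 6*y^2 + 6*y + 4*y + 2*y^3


(1) = 0
(2) = -72*l^3 + l^2*(12*x - 96) + l*(4*x^2 + 20*x - 24)
(3) = -10*s^3 + 132*s^2 - 368*s + t^2*(10*s - 80) + t*(68*s - 544) - 384
(4) = 18*s^3 - 141*s^2 - 30*s + t^2*(81*s + 54) + t*(-99*s^2 + 591*s + 438) + 48
(5) = 2*y^3 + 8*y^2 + 10*y + 4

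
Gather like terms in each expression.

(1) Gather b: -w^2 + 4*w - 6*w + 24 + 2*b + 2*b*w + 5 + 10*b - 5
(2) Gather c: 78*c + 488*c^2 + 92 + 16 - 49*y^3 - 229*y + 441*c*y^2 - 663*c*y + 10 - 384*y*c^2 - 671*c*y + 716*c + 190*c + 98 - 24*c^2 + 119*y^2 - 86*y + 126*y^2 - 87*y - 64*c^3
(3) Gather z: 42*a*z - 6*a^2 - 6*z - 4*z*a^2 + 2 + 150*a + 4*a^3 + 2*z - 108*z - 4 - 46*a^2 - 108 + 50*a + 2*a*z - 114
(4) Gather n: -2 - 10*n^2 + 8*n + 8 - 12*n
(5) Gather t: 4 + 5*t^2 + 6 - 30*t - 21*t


(1) = b*(2*w + 12) - w^2 - 2*w + 24
(2) = -64*c^3 + c^2*(464 - 384*y) + c*(441*y^2 - 1334*y + 984) - 49*y^3 + 245*y^2 - 402*y + 216
(3) = 4*a^3 - 52*a^2 + 200*a + z*(-4*a^2 + 44*a - 112) - 224
(4) = -10*n^2 - 4*n + 6
(5) = 5*t^2 - 51*t + 10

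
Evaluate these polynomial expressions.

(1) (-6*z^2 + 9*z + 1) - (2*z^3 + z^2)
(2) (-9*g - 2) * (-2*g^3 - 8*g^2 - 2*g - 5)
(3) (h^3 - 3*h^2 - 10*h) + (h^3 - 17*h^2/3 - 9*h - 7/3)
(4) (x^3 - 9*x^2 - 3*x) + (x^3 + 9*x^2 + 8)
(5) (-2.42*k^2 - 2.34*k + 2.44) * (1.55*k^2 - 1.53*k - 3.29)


(1) = -2*z^3 - 7*z^2 + 9*z + 1
(2) = 18*g^4 + 76*g^3 + 34*g^2 + 49*g + 10
(3) = 2*h^3 - 26*h^2/3 - 19*h - 7/3
(4) = 2*x^3 - 3*x + 8
(5) = -3.751*k^4 + 0.0756*k^3 + 15.324*k^2 + 3.9654*k - 8.0276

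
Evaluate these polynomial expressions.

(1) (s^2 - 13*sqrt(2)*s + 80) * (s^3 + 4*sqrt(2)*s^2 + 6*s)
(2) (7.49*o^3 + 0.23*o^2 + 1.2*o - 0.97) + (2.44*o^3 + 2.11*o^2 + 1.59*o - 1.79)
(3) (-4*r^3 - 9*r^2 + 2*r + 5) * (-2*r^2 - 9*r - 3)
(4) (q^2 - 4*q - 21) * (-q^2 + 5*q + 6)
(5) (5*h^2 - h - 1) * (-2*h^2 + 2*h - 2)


(1) = s^5 - 9*sqrt(2)*s^4 - 18*s^3 + 242*sqrt(2)*s^2 + 480*s
(2) = 9.93*o^3 + 2.34*o^2 + 2.79*o - 2.76
(3) = 8*r^5 + 54*r^4 + 89*r^3 - r^2 - 51*r - 15
(4) = -q^4 + 9*q^3 + 7*q^2 - 129*q - 126
(5) = -10*h^4 + 12*h^3 - 10*h^2 + 2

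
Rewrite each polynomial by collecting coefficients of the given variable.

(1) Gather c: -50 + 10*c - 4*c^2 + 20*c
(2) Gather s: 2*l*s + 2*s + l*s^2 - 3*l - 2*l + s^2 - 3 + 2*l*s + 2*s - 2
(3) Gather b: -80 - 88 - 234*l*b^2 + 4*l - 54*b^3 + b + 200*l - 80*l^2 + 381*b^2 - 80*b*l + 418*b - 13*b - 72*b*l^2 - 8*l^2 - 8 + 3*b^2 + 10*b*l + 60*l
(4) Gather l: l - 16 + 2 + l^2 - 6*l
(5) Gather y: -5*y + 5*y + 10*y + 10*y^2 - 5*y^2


(1) = -4*c^2 + 30*c - 50
(2) = -5*l + s^2*(l + 1) + s*(4*l + 4) - 5
(3) = -54*b^3 + b^2*(384 - 234*l) + b*(-72*l^2 - 70*l + 406) - 88*l^2 + 264*l - 176
(4) = l^2 - 5*l - 14
(5) = 5*y^2 + 10*y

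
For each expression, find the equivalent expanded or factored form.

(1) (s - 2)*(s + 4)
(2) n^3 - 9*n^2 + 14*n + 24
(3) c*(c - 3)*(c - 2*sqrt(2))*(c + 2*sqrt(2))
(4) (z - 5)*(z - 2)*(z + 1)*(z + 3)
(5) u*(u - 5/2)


(1) = s^2 + 2*s - 8
(2) = (n - 6)*(n - 4)*(n + 1)
(3) = c^4 - 3*c^3 - 8*c^2 + 24*c
(4) = z^4 - 3*z^3 - 15*z^2 + 19*z + 30
(5) = u^2 - 5*u/2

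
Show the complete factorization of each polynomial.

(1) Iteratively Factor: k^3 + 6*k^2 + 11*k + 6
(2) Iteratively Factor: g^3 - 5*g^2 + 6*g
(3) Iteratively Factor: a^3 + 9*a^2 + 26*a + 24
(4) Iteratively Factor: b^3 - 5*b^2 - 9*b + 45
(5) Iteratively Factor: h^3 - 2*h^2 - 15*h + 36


(1) = (k + 3)*(k^2 + 3*k + 2) = (k + 1)*(k + 3)*(k + 2)
(2) = (g)*(g^2 - 5*g + 6) = g*(g - 3)*(g - 2)
(3) = (a + 4)*(a^2 + 5*a + 6) = (a + 2)*(a + 4)*(a + 3)
(4) = (b + 3)*(b^2 - 8*b + 15) = (b - 5)*(b + 3)*(b - 3)
(5) = (h - 3)*(h^2 + h - 12) = (h - 3)*(h + 4)*(h - 3)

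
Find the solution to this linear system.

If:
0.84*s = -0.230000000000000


Then:
s = -0.27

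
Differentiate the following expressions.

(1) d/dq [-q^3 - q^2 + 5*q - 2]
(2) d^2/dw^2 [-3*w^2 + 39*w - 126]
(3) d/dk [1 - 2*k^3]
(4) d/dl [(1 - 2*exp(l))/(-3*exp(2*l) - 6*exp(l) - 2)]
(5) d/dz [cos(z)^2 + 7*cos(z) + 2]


(1) = -3*q^2 - 2*q + 5
(2) = -6
(3) = -6*k^2
(4) = (-6*exp(2*l) + 6*exp(l) + 10)*exp(l)/(9*exp(4*l) + 36*exp(3*l) + 48*exp(2*l) + 24*exp(l) + 4)
(5) = -(2*cos(z) + 7)*sin(z)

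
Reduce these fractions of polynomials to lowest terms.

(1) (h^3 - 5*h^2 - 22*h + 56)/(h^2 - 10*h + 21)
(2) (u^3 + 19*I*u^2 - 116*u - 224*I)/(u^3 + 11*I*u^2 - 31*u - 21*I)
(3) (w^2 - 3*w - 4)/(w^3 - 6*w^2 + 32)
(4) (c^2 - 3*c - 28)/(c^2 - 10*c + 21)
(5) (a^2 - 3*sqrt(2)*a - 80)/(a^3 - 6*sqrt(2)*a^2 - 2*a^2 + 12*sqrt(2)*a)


(1) = (h^2 + 2*h - 8)/(h - 3)
(2) = (u^2 + 12*I*u - 32)/(u^2 + 4*I*u - 3)
(3) = (w + 1)/(w^2 - 2*w - 8)
(4) = (c + 4)/(c - 3)
(5) = (a^2 - 3*sqrt(2)*a - 80)/(a^3 + a^2*(-6*sqrt(2) - 2) + 12*sqrt(2)*a)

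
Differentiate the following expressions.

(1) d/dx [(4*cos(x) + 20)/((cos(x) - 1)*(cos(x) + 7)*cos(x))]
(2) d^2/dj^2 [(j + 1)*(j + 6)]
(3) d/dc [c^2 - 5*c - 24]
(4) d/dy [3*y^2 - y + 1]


(1) = 2*(123*cos(x) + 21*cos(2*x) + cos(3*x) - 49)*sin(x)/((cos(x) - 1)^2*(cos(x) + 7)^2*cos(x)^2)
(2) = 2
(3) = 2*c - 5
(4) = 6*y - 1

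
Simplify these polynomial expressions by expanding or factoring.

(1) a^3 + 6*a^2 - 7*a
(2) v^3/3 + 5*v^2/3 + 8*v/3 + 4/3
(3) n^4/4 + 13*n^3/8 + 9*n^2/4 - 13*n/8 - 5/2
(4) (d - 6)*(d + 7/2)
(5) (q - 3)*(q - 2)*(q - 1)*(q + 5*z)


(1) = a*(a - 1)*(a + 7)
(2) = (v/3 + 1/3)*(v + 2)^2
(3) = (n/4 + 1)*(n - 1)*(n + 1)*(n + 5/2)
(4) = d^2 - 5*d/2 - 21
(5) = q^4 + 5*q^3*z - 6*q^3 - 30*q^2*z + 11*q^2 + 55*q*z - 6*q - 30*z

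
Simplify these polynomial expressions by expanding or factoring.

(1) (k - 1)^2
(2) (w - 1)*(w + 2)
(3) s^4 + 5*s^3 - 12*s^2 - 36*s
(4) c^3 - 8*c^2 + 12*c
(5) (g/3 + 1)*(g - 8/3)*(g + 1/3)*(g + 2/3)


(1) = k^2 - 2*k + 1
(2) = w^2 + w - 2
(3) = s*(s - 3)*(s + 2)*(s + 6)
(4) = c*(c - 6)*(c - 2)
(5) = g^4/3 + 4*g^3/9 - 67*g^2/27 - 214*g/81 - 16/27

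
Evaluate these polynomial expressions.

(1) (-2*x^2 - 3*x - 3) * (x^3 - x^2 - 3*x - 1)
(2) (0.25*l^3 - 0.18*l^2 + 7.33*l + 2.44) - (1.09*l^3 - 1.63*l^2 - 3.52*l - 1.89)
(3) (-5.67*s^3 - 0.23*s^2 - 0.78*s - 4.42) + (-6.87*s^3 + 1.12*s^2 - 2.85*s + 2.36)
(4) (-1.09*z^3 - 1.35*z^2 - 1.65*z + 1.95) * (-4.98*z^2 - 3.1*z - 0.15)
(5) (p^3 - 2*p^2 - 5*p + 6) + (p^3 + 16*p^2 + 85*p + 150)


(1) = -2*x^5 - x^4 + 6*x^3 + 14*x^2 + 12*x + 3
(2) = -0.84*l^3 + 1.45*l^2 + 10.85*l + 4.33
(3) = -12.54*s^3 + 0.89*s^2 - 3.63*s - 2.06
(4) = 5.4282*z^5 + 10.102*z^4 + 12.5655*z^3 - 4.3935*z^2 - 5.7975*z - 0.2925
(5) = 2*p^3 + 14*p^2 + 80*p + 156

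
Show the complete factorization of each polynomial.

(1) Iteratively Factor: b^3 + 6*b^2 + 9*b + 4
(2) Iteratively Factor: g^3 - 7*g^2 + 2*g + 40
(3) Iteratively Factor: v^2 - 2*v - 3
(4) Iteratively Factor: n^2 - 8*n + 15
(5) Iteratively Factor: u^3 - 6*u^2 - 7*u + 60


(1) = (b + 1)*(b^2 + 5*b + 4) = (b + 1)*(b + 4)*(b + 1)
(2) = (g + 2)*(g^2 - 9*g + 20) = (g - 5)*(g + 2)*(g - 4)
(3) = (v - 3)*(v + 1)
(4) = (n - 3)*(n - 5)
(5) = (u - 5)*(u^2 - u - 12) = (u - 5)*(u - 4)*(u + 3)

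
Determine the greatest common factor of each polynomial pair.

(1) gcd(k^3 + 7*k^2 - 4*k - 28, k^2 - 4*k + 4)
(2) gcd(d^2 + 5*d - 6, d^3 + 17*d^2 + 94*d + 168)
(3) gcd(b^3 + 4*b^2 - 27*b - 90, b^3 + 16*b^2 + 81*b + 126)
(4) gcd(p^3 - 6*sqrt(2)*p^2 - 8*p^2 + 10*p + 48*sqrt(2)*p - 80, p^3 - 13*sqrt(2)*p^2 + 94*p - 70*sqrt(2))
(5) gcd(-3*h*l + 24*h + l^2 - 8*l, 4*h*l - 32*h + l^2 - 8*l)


(1) = k - 2
(2) = gcd((d - 1)*(d + 6), (d + 4)*(d + 6)*(d + 7)) = d + 6
(3) = gcd((b - 5)*(b + 3)*(b + 6), (b + 3)*(b + 6)*(b + 7)) = b^2 + 9*b + 18
(4) = p^2 - 6*sqrt(2)*p + 10
(5) = l - 8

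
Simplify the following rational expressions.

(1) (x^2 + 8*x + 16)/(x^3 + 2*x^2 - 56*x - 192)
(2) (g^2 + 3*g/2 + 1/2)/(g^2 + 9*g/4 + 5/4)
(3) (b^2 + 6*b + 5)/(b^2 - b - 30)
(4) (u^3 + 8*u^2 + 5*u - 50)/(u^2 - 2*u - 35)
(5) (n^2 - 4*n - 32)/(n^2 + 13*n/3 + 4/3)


(1) = (x + 4)/(x^2 - 2*x - 48)
(2) = (4*g + 2)/(4*g + 5)
(3) = (b + 1)/(b - 6)
(4) = (u^2 + 3*u - 10)/(u - 7)
(5) = (3*n - 24)/(3*n + 1)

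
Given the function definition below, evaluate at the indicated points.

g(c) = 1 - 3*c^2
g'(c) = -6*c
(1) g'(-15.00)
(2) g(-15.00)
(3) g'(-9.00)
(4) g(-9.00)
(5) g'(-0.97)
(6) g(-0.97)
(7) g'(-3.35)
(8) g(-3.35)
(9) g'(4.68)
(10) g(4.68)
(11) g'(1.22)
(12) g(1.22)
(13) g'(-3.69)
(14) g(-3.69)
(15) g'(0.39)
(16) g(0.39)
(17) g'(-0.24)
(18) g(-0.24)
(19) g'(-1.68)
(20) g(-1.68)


(1) = 90.00
(2) = -674.00
(3) = 54.00
(4) = -242.00
(5) = 5.82
(6) = -1.82
(7) = 20.10
(8) = -32.67
(9) = -28.08
(10) = -64.71
(11) = -7.32
(12) = -3.47
(13) = 22.14
(14) = -39.85
(15) = -2.34
(16) = 0.54
(17) = 1.44
(18) = 0.83
(19) = 10.08
(20) = -7.47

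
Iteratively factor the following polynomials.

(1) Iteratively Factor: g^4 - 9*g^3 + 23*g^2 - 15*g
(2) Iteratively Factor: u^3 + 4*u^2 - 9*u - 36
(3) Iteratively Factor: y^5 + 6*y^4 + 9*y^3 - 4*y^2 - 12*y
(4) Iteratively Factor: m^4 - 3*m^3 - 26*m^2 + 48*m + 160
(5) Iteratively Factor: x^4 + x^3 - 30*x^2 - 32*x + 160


(1) = (g)*(g^3 - 9*g^2 + 23*g - 15) = g*(g - 1)*(g^2 - 8*g + 15) = g*(g - 3)*(g - 1)*(g - 5)
(2) = (u + 3)*(u^2 + u - 12) = (u + 3)*(u + 4)*(u - 3)
(3) = (y - 1)*(y^4 + 7*y^3 + 16*y^2 + 12*y) = (y - 1)*(y + 3)*(y^3 + 4*y^2 + 4*y) = (y - 1)*(y + 2)*(y + 3)*(y^2 + 2*y) = (y - 1)*(y + 2)^2*(y + 3)*(y)
(4) = (m + 4)*(m^3 - 7*m^2 + 2*m + 40) = (m + 2)*(m + 4)*(m^2 - 9*m + 20) = (m - 5)*(m + 2)*(m + 4)*(m - 4)
(5) = (x - 2)*(x^3 + 3*x^2 - 24*x - 80) = (x - 5)*(x - 2)*(x^2 + 8*x + 16) = (x - 5)*(x - 2)*(x + 4)*(x + 4)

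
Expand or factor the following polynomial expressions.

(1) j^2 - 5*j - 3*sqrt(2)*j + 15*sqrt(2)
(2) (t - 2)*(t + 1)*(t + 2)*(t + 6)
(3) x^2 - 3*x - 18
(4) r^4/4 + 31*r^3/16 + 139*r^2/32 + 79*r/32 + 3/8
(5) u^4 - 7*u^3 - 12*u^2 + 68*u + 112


(1) = (j - 5)*(j - 3*sqrt(2))
(2) = t^4 + 7*t^3 + 2*t^2 - 28*t - 24
(3) = (x - 6)*(x + 3)
(4) = (r/4 + 1)*(r + 1/4)*(r + 1/2)*(r + 3)
(5) = (u - 7)*(u - 4)*(u + 2)^2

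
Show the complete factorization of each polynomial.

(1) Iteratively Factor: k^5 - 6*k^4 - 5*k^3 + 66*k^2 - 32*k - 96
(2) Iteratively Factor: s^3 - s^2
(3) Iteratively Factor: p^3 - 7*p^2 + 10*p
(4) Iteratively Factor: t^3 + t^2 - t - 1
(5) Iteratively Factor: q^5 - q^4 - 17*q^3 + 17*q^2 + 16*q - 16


(1) = (k - 4)*(k^4 - 2*k^3 - 13*k^2 + 14*k + 24) = (k - 4)*(k + 1)*(k^3 - 3*k^2 - 10*k + 24) = (k - 4)*(k - 2)*(k + 1)*(k^2 - k - 12) = (k - 4)*(k - 2)*(k + 1)*(k + 3)*(k - 4)
(2) = (s - 1)*(s^2) = s*(s - 1)*(s)
(3) = (p - 2)*(p^2 - 5*p) = (p - 5)*(p - 2)*(p)
(4) = (t + 1)*(t^2 - 1) = (t - 1)*(t + 1)*(t + 1)
(5) = (q + 4)*(q^4 - 5*q^3 + 3*q^2 + 5*q - 4) = (q - 1)*(q + 4)*(q^3 - 4*q^2 - q + 4) = (q - 1)*(q + 1)*(q + 4)*(q^2 - 5*q + 4) = (q - 4)*(q - 1)*(q + 1)*(q + 4)*(q - 1)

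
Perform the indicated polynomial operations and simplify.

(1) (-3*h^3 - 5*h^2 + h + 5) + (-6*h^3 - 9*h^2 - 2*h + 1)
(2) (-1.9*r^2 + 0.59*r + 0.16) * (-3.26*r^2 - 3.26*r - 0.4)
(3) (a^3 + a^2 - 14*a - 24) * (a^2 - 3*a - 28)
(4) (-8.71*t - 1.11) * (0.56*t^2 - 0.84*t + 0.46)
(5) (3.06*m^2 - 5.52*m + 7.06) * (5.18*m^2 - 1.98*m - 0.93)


(1) = -9*h^3 - 14*h^2 - h + 6
(2) = 6.194*r^4 + 4.2706*r^3 - 1.685*r^2 - 0.7576*r - 0.064
(3) = a^5 - 2*a^4 - 45*a^3 - 10*a^2 + 464*a + 672
(4) = -4.8776*t^3 + 6.6948*t^2 - 3.0742*t - 0.5106
(5) = 15.8508*m^4 - 34.6524*m^3 + 44.6546*m^2 - 8.8452*m - 6.5658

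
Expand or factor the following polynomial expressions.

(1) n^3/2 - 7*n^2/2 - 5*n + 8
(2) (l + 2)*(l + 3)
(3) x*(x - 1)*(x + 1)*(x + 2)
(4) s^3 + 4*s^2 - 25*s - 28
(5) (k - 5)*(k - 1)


(1) = (n/2 + 1)*(n - 8)*(n - 1)
(2) = l^2 + 5*l + 6
(3) = x^4 + 2*x^3 - x^2 - 2*x
(4) = (s - 4)*(s + 1)*(s + 7)
(5) = k^2 - 6*k + 5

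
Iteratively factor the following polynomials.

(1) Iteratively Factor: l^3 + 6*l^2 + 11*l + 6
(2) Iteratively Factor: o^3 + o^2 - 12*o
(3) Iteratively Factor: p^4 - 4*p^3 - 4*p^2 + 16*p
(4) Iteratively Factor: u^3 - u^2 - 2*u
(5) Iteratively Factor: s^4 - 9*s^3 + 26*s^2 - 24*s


(1) = (l + 1)*(l^2 + 5*l + 6) = (l + 1)*(l + 2)*(l + 3)
(2) = (o)*(o^2 + o - 12) = o*(o + 4)*(o - 3)
(3) = (p - 2)*(p^3 - 2*p^2 - 8*p) = (p - 2)*(p + 2)*(p^2 - 4*p) = p*(p - 2)*(p + 2)*(p - 4)
(4) = (u - 2)*(u^2 + u) = u*(u - 2)*(u + 1)
(5) = (s - 2)*(s^3 - 7*s^2 + 12*s) = s*(s - 2)*(s^2 - 7*s + 12) = s*(s - 4)*(s - 2)*(s - 3)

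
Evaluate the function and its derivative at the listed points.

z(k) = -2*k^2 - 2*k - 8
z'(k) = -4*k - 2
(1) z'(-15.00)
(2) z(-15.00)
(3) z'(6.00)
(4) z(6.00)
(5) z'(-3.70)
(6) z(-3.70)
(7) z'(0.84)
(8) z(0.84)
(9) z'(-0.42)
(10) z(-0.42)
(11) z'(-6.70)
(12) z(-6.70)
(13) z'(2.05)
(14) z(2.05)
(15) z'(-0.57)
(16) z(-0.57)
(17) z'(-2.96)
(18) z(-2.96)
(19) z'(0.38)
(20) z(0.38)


(1) = 58.00
(2) = -428.00
(3) = -26.00
(4) = -92.00
(5) = 12.80
(6) = -27.98
(7) = -5.36
(8) = -11.09
(9) = -0.32
(10) = -7.51
(11) = 24.80
(12) = -84.38
(13) = -10.20
(14) = -20.50
(15) = 0.28
(16) = -7.51
(17) = 9.84
(18) = -19.60
(19) = -3.52
(20) = -9.05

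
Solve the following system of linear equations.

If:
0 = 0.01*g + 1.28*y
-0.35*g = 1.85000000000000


Then:
g = -5.29
y = 0.04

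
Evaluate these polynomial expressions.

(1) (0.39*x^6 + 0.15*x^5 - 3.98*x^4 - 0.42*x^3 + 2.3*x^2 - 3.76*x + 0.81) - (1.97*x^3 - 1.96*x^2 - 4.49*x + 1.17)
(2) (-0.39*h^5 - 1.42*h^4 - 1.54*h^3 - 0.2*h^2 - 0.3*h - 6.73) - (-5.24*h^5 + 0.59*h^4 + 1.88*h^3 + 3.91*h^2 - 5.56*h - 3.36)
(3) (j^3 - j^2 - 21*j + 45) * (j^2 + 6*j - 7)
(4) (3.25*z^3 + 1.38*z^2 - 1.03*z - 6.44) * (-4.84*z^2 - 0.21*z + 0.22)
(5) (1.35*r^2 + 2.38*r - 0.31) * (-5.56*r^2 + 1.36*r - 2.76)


(1) = 0.39*x^6 + 0.15*x^5 - 3.98*x^4 - 2.39*x^3 + 4.26*x^2 + 0.73*x - 0.36
(2) = 4.85*h^5 - 2.01*h^4 - 3.42*h^3 - 4.11*h^2 + 5.26*h - 3.37
(3) = j^5 + 5*j^4 - 34*j^3 - 74*j^2 + 417*j - 315
(4) = -15.73*z^5 - 7.3617*z^4 + 5.4104*z^3 + 31.6895*z^2 + 1.1258*z - 1.4168
(5) = -7.506*r^4 - 11.3968*r^3 + 1.2344*r^2 - 6.9904*r + 0.8556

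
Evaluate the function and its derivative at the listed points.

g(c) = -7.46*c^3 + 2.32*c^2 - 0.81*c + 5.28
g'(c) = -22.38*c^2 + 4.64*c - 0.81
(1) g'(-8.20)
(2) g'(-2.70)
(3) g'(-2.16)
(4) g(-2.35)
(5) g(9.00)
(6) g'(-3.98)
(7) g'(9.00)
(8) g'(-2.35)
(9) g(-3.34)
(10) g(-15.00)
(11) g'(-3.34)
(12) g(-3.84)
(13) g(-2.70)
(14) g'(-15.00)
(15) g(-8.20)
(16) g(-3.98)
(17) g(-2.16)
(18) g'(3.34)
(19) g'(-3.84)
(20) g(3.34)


(1) = -1543.69
(2) = -176.49
(3) = -115.25
(4) = 116.81
(5) = -5252.43
(6) = -373.79
(7) = -1771.83
(8) = -135.31
(9) = 311.82
(10) = 25716.93
(11) = -265.97
(12) = 465.01
(13) = 171.21
(14) = -5105.91
(15) = 4281.12
(16) = 515.57
(17) = 93.03
(18) = -234.97
(19) = -348.63
(20) = -249.50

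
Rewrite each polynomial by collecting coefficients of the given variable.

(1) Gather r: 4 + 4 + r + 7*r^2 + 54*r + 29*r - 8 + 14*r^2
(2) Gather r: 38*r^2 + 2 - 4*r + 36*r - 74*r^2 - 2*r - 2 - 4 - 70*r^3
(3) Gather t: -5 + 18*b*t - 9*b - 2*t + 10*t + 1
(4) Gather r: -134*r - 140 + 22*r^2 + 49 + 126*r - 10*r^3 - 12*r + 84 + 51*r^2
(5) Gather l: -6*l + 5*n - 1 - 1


(1) = 21*r^2 + 84*r
(2) = -70*r^3 - 36*r^2 + 30*r - 4
(3) = -9*b + t*(18*b + 8) - 4
(4) = -10*r^3 + 73*r^2 - 20*r - 7
(5) = -6*l + 5*n - 2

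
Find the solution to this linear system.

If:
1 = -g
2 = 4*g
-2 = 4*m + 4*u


Then:
No Solution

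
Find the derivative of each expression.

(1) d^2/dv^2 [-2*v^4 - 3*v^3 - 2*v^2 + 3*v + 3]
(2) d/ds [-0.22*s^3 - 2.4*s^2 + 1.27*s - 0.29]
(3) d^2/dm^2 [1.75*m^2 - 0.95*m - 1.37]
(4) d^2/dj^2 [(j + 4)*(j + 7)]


(1) = -24*v^2 - 18*v - 4
(2) = -0.66*s^2 - 4.8*s + 1.27
(3) = 3.50000000000000
(4) = 2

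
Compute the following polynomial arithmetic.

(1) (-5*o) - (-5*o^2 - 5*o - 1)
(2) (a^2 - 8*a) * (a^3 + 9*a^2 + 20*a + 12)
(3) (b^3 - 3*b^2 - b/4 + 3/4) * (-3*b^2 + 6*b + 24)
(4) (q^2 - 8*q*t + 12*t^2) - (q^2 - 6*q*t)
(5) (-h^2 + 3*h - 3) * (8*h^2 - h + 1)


(1) = 5*o^2 + 1
(2) = a^5 + a^4 - 52*a^3 - 148*a^2 - 96*a
(3) = -3*b^5 + 15*b^4 + 27*b^3/4 - 303*b^2/4 - 3*b/2 + 18
(4) = -2*q*t + 12*t^2
(5) = -8*h^4 + 25*h^3 - 28*h^2 + 6*h - 3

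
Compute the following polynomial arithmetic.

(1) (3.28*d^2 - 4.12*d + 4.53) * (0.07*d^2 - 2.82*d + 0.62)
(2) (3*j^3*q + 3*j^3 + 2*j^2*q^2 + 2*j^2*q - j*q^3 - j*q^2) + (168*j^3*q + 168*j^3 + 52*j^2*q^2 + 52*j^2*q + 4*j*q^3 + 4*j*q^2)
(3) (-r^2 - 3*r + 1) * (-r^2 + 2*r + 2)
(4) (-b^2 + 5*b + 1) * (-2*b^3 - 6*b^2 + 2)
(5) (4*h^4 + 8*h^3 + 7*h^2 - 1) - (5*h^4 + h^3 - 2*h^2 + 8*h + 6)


(1) = 0.2296*d^4 - 9.538*d^3 + 13.9691*d^2 - 15.329*d + 2.8086
(2) = 171*j^3*q + 171*j^3 + 54*j^2*q^2 + 54*j^2*q + 3*j*q^3 + 3*j*q^2
(3) = r^4 + r^3 - 9*r^2 - 4*r + 2
(4) = 2*b^5 - 4*b^4 - 32*b^3 - 8*b^2 + 10*b + 2
(5) = -h^4 + 7*h^3 + 9*h^2 - 8*h - 7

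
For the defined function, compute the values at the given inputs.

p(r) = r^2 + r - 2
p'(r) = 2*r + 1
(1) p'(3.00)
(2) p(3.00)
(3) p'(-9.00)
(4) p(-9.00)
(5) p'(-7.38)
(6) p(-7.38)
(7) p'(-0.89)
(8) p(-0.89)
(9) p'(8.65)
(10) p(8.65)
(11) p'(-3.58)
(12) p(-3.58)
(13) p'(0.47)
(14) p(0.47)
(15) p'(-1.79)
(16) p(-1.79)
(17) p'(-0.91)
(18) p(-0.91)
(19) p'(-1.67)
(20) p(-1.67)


(1) = 7.00
(2) = 10.00
(3) = -17.00
(4) = 70.00
(5) = -13.76
(6) = 45.08
(7) = -0.78
(8) = -2.10
(9) = 18.30
(10) = 81.47
(11) = -6.16
(12) = 7.24
(13) = 1.94
(14) = -1.31
(15) = -2.58
(16) = -0.59
(17) = -0.82
(18) = -2.08
(19) = -2.34
(20) = -0.88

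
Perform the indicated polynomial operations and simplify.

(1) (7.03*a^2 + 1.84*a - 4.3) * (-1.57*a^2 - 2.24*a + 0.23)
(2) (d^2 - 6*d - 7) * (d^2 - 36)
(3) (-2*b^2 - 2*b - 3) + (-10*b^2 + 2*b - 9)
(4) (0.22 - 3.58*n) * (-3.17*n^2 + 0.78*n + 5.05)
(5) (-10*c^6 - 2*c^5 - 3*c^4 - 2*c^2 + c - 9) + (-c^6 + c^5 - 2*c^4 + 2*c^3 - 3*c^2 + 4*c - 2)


(1) = -11.0371*a^4 - 18.636*a^3 + 4.2463*a^2 + 10.0552*a - 0.989
(2) = d^4 - 6*d^3 - 43*d^2 + 216*d + 252
(3) = -12*b^2 - 12
(4) = 11.3486*n^3 - 3.4898*n^2 - 17.9074*n + 1.111
(5) = -11*c^6 - c^5 - 5*c^4 + 2*c^3 - 5*c^2 + 5*c - 11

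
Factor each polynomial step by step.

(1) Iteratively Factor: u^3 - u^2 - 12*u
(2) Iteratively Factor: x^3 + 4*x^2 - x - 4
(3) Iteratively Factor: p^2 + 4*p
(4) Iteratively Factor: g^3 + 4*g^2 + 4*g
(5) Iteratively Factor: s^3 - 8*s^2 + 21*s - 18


(1) = (u + 3)*(u^2 - 4*u) = u*(u + 3)*(u - 4)
(2) = (x + 4)*(x^2 - 1) = (x - 1)*(x + 4)*(x + 1)
(3) = (p)*(p + 4)
(4) = (g + 2)*(g^2 + 2*g) = (g + 2)^2*(g)
(5) = (s - 2)*(s^2 - 6*s + 9) = (s - 3)*(s - 2)*(s - 3)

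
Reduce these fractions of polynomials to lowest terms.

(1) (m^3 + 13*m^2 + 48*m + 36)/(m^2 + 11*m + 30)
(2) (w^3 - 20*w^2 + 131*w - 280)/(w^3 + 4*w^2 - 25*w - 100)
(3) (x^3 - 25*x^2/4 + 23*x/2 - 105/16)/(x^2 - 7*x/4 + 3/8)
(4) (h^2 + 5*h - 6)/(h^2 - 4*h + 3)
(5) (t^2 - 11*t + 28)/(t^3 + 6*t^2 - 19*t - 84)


(1) = (m^2 + 7*m + 6)/(m + 5)
(2) = (w^2 - 15*w + 56)/(w^2 + 9*w + 20)
(3) = (8*x^2 - 38*x + 35)/(8*x - 2)
(4) = (h + 6)/(h - 3)
(5) = (t - 7)/(t^2 + 10*t + 21)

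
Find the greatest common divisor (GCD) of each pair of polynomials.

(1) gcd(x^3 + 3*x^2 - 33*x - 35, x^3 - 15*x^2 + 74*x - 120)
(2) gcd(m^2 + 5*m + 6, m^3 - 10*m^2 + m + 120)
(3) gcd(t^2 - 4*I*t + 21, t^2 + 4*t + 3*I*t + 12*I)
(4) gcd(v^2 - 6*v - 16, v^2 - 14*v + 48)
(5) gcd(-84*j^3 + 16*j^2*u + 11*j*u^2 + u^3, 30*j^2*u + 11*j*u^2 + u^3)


(1) = gcd((x - 5)*(x + 1)*(x + 7), (x - 6)*(x - 5)*(x - 4)) = x - 5
(2) = gcd((m + 2)*(m + 3), (m - 8)*(m - 5)*(m + 3)) = m + 3
(3) = t + 3*I
(4) = gcd((v - 8)*(v + 2), (v - 8)*(v - 6)) = v - 8
(5) = 6*j + u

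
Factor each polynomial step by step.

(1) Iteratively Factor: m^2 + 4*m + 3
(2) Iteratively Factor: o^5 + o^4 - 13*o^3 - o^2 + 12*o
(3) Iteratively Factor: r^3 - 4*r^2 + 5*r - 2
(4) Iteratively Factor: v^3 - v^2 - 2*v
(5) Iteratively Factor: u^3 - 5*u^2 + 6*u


(1) = (m + 1)*(m + 3)
(2) = (o - 1)*(o^4 + 2*o^3 - 11*o^2 - 12*o) = o*(o - 1)*(o^3 + 2*o^2 - 11*o - 12) = o*(o - 1)*(o + 1)*(o^2 + o - 12) = o*(o - 3)*(o - 1)*(o + 1)*(o + 4)
(3) = (r - 2)*(r^2 - 2*r + 1) = (r - 2)*(r - 1)*(r - 1)
(4) = (v - 2)*(v^2 + v) = v*(v - 2)*(v + 1)
(5) = (u - 3)*(u^2 - 2*u) = (u - 3)*(u - 2)*(u)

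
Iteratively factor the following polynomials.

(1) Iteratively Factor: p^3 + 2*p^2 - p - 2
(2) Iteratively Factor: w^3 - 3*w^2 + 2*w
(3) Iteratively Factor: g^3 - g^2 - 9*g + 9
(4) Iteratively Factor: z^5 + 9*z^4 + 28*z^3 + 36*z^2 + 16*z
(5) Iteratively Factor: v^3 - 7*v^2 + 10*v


(1) = (p + 1)*(p^2 + p - 2) = (p - 1)*(p + 1)*(p + 2)
(2) = (w - 1)*(w^2 - 2*w) = (w - 2)*(w - 1)*(w)
(3) = (g - 3)*(g^2 + 2*g - 3) = (g - 3)*(g + 3)*(g - 1)
(4) = (z + 4)*(z^4 + 5*z^3 + 8*z^2 + 4*z) = (z + 2)*(z + 4)*(z^3 + 3*z^2 + 2*z) = (z + 2)^2*(z + 4)*(z^2 + z) = z*(z + 2)^2*(z + 4)*(z + 1)
(5) = (v)*(v^2 - 7*v + 10) = v*(v - 5)*(v - 2)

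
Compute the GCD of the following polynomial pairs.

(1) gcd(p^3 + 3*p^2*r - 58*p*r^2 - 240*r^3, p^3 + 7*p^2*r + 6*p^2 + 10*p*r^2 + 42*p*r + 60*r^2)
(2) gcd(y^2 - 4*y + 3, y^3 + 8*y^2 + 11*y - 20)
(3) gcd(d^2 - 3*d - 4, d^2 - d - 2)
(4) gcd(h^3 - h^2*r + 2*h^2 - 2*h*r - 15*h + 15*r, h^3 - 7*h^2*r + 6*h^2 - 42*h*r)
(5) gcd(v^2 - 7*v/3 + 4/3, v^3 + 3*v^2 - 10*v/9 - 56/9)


(1) = p + 5*r
(2) = y - 1
(3) = gcd((d - 4)*(d + 1), (d - 2)*(d + 1)) = d + 1
(4) = 1
(5) = gcd((v - 4/3)*(v - 1), (v - 4/3)*(v + 2)*(v + 7/3)) = v - 4/3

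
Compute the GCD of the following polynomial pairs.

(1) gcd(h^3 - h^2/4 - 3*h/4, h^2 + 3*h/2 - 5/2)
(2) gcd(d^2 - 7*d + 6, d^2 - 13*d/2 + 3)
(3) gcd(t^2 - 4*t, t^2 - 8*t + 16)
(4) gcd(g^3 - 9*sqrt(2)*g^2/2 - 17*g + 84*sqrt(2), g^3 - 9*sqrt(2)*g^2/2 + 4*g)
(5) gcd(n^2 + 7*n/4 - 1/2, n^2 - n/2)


(1) = gcd(h*(h - 1)*(h + 3/4), (h - 1)*(h + 5/2)) = h - 1
(2) = d - 6
(3) = gcd(t*(t - 4), (t - 4)^2) = t - 4
(4) = gcd((g - 4*sqrt(2))*(g - 7*sqrt(2)/2)*(g + 3*sqrt(2)), g*(g - 4*sqrt(2))*(g - sqrt(2)/2)) = g - 4*sqrt(2)
(5) = gcd((n - 1/4)*(n + 2), n*(n - 1/2)) = 1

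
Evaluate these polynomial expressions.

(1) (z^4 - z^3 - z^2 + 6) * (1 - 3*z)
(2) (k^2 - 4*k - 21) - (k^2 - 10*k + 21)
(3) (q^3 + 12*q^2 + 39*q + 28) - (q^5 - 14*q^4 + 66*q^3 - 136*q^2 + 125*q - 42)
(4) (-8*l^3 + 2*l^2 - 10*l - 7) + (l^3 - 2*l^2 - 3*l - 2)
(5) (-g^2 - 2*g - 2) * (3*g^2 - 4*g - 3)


(1) = -3*z^5 + 4*z^4 + 2*z^3 - z^2 - 18*z + 6
(2) = 6*k - 42
(3) = -q^5 + 14*q^4 - 65*q^3 + 148*q^2 - 86*q + 70
(4) = -7*l^3 - 13*l - 9
(5) = -3*g^4 - 2*g^3 + 5*g^2 + 14*g + 6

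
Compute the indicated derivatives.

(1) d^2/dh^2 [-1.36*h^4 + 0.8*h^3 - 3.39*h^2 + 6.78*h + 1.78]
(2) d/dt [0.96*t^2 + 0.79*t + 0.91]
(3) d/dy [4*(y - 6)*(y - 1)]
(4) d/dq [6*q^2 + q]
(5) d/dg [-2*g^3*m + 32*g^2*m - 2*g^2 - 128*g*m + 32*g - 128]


(1) = -16.32*h^2 + 4.8*h - 6.78
(2) = 1.92*t + 0.79
(3) = 8*y - 28
(4) = 12*q + 1
(5) = -6*g^2*m + 64*g*m - 4*g - 128*m + 32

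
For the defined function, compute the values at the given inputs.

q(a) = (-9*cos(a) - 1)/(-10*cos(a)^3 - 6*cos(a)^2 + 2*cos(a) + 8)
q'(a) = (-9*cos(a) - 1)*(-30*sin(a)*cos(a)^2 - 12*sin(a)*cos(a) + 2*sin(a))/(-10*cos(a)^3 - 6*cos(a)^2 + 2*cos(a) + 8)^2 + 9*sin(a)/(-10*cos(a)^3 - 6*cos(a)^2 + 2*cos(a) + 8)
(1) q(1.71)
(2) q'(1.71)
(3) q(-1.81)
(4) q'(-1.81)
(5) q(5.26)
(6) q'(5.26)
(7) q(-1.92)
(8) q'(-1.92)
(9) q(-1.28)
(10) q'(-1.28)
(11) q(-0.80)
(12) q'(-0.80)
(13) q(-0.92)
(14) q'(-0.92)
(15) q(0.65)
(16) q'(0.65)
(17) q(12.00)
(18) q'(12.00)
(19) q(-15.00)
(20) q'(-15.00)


(1) = 0.03
(2) = 1.18
(3) = 0.15
(4) = -1.26
(5) = -0.95
(6) = -2.95
(7) = 0.30
(8) = -1.31
(9) = -0.46
(10) = -1.32
(11) = -2.35
(12) = -13.44
(13) = -1.35
(14) = -5.14
(15) = -10.97
(16) = 244.14
(17) = 14.47
(18) = -377.52
(19) = 0.79
(20) = -0.36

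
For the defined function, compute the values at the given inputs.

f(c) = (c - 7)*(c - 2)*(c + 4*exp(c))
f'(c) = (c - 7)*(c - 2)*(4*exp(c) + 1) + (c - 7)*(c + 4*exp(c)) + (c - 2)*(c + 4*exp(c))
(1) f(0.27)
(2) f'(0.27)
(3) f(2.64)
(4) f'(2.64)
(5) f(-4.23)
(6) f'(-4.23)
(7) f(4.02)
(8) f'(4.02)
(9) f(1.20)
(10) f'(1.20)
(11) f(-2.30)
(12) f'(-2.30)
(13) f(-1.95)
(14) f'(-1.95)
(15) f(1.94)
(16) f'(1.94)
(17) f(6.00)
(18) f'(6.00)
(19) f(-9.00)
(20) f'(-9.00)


(1) = 64.15
(2) = 26.04
(3) = -163.78
(4) = -377.54
(5) = -291.87
(6) = 146.87
(7) = -1365.39
(8) = -1564.96
(9) = 67.19
(10) = -29.31
(11) = -75.94
(12) = 81.85
(13) = -48.82
(14) = 73.29
(15) = 9.04
(16) = -143.69
(17) = -6478.86
(18) = -1599.72
(19) = -1583.91
(20) = 419.07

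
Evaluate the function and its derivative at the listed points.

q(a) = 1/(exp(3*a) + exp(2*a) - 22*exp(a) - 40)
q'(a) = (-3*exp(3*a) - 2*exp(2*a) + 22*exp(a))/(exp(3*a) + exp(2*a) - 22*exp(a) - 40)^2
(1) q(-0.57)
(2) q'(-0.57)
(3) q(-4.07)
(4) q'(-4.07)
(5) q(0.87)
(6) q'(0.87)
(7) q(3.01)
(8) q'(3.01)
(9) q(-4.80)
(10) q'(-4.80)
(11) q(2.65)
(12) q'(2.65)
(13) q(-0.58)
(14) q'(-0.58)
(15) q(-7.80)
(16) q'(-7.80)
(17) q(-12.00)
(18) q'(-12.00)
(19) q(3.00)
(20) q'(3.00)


(1) = -0.02
(2) = 0.00
(3) = -0.02
(4) = 0.00
(5) = -0.01
(6) = 0.00
(7) = 0.00
(8) = -0.00
(9) = -0.02
(10) = 0.00
(11) = 0.00
(12) = -0.00
(13) = -0.02
(14) = 0.00
(15) = -0.02
(16) = 0.00
(17) = -0.02
(18) = 0.00
(19) = 0.00
(20) = -0.00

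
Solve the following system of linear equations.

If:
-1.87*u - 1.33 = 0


Then:
u = -0.71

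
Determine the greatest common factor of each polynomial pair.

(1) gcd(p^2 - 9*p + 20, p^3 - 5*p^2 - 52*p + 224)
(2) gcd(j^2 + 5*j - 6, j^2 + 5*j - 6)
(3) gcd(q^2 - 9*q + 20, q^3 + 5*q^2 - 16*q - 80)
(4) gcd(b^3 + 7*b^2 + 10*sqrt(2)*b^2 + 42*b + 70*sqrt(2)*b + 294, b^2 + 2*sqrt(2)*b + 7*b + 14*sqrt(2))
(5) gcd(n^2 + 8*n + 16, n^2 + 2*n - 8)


(1) = p - 4
(2) = j^2 + 5*j - 6
(3) = q - 4
(4) = b + 7
(5) = n + 4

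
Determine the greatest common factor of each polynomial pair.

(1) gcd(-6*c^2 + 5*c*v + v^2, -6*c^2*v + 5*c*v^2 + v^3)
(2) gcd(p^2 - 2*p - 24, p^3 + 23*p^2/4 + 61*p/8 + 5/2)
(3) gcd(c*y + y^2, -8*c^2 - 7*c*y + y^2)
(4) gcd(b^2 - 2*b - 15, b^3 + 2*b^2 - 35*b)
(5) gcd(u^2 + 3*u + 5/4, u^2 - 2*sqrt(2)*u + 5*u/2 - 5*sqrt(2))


(1) = gcd((-c + v)*(6*c + v), v*(-c + v)*(6*c + v)) = -6*c^2 + 5*c*v + v^2
(2) = p + 4
(3) = c + y
(4) = b - 5
(5) = u + 5/2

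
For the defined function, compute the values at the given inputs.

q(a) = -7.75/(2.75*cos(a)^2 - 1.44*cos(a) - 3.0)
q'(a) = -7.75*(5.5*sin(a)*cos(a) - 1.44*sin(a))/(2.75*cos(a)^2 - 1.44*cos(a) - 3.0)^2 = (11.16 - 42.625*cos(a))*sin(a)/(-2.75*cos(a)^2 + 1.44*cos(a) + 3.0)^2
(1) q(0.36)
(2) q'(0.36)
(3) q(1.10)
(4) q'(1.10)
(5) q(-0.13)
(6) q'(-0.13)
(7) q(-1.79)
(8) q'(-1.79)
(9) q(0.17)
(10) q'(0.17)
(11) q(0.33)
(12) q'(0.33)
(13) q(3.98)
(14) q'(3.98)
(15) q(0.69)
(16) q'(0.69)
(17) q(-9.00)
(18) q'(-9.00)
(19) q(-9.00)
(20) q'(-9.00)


(1) = 4.00
(2) = -2.69
(3) = 2.51
(4) = -0.76
(5) = 4.50
(6) = 1.36
(7) = 3.03
(8) = -3.05
(9) = 4.43
(10) = -1.71
(11) = 4.08
(12) = -2.62
(13) = 9.60
(14) = -45.21
(15) = 3.13
(16) = -2.26
(17) = -13.03
(18) = -58.21
(19) = -13.03
(20) = -58.21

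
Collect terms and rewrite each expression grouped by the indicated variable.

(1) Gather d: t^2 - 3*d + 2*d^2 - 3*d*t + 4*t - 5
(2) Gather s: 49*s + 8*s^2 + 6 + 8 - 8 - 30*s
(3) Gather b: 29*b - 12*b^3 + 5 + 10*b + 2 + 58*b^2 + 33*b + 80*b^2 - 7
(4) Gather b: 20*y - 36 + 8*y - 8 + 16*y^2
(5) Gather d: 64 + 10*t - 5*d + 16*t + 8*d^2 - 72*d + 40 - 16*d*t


(1) = 2*d^2 + d*(-3*t - 3) + t^2 + 4*t - 5
(2) = 8*s^2 + 19*s + 6
(3) = -12*b^3 + 138*b^2 + 72*b
(4) = 16*y^2 + 28*y - 44
(5) = 8*d^2 + d*(-16*t - 77) + 26*t + 104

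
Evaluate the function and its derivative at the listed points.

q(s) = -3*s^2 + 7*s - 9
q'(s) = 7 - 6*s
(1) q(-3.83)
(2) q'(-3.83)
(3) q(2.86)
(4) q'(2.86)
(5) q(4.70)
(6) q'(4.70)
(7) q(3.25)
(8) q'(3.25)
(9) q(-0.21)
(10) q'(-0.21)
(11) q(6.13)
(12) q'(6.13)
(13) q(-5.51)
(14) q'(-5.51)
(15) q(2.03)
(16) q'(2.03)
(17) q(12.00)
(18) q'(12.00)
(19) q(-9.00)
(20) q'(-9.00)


(1) = -79.82
(2) = 29.98
(3) = -13.52
(4) = -10.16
(5) = -42.37
(6) = -21.20
(7) = -17.94
(8) = -12.50
(9) = -10.60
(10) = 8.26
(11) = -78.82
(12) = -29.78
(13) = -138.65
(14) = 40.06
(15) = -7.15
(16) = -5.18
(17) = -357.00
(18) = -65.00
(19) = -315.00
(20) = 61.00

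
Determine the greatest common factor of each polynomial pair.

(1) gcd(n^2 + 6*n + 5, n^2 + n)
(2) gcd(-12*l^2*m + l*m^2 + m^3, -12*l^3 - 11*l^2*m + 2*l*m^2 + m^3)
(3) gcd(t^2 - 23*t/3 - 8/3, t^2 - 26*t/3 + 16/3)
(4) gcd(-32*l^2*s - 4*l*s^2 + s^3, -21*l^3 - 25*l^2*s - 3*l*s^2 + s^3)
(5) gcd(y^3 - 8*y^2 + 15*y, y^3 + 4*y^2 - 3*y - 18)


(1) = gcd((n + 1)*(n + 5), n*(n + 1)) = n + 1
(2) = 12*l^2 - l*m - m^2
(3) = t - 8
(4) = 1
(5) = 1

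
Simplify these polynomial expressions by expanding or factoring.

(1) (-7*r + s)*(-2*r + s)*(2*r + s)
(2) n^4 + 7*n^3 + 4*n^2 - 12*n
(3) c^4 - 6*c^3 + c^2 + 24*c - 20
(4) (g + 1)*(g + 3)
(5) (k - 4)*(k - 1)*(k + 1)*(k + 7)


(1) = 28*r^3 - 4*r^2*s - 7*r*s^2 + s^3
(2) = n*(n - 1)*(n + 2)*(n + 6)
(3) = (c - 5)*(c - 2)*(c - 1)*(c + 2)
(4) = g^2 + 4*g + 3
(5) = k^4 + 3*k^3 - 29*k^2 - 3*k + 28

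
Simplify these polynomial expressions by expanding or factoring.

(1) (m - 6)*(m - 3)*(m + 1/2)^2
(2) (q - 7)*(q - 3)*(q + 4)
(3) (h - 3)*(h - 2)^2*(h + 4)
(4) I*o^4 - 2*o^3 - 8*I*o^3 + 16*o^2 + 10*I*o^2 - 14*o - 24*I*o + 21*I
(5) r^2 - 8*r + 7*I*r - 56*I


(1) = m^4 - 8*m^3 + 37*m^2/4 + 63*m/4 + 9/2
(2) = q^3 - 6*q^2 - 19*q + 84
(3) = h^4 - 3*h^3 - 12*h^2 + 52*h - 48
(4) = (o - 7)*(o - I)*(o + 3*I)*(I*o - I)
(5) = (r - 8)*(r + 7*I)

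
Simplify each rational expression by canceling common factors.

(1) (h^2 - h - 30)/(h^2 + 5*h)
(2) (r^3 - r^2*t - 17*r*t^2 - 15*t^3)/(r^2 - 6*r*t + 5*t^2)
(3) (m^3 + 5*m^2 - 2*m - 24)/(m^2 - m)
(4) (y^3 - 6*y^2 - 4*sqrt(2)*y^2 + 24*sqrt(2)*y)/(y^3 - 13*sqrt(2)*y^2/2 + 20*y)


(1) = (h - 6)/h
(2) = (r^2 + 4*r*t + 3*t^2)/(r - t)
(3) = (m^3 + 5*m^2 - 2*m - 24)/(m^2 - m)
(4) = (2*y - 12)/(2*y - 5*sqrt(2))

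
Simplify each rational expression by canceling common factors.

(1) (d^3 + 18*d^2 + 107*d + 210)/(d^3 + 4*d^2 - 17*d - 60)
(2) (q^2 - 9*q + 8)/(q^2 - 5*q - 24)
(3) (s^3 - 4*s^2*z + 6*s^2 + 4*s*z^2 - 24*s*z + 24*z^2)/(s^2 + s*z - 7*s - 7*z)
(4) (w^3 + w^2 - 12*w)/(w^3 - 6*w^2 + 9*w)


(1) = (d^2 + 13*d + 42)/(d^2 - d - 12)
(2) = (q - 1)/(q + 3)
(3) = (s^3 - 4*s^2*z + 6*s^2 + 4*s*z^2 - 24*s*z + 24*z^2)/(s^2 + s*z - 7*s - 7*z)
(4) = (w + 4)/(w - 3)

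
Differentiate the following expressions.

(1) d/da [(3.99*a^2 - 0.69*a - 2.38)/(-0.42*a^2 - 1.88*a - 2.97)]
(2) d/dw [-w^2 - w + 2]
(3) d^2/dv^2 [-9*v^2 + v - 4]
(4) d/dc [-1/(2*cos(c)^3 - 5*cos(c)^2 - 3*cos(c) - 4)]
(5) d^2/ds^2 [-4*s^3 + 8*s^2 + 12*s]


(1) = (-7.791*a^2 - 25.6998*a - 2.4251)/(0.1764*a^4 + 1.5792*a^3 + 6.0292*a^2 + 11.1672*a + 8.8209)
(2) = -2*w - 1
(3) = -18
(4) = 4*(10*cos(c) - 3*cos(2*c))*sin(c)/(3*cos(c) + 5*cos(2*c) - cos(3*c) + 13)^2
(5) = 16 - 24*s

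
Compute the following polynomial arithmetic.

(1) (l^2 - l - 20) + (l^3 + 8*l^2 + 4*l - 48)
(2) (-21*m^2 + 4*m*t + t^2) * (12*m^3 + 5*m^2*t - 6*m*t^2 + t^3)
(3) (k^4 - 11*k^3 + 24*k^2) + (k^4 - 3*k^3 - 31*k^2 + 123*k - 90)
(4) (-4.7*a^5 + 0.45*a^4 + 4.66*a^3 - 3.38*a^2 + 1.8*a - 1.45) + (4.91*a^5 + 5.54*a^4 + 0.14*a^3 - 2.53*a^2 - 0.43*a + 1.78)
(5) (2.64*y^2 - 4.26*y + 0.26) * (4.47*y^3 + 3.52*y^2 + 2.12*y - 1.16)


(1) = l^3 + 9*l^2 + 3*l - 68
(2) = -252*m^5 - 57*m^4*t + 158*m^3*t^2 - 40*m^2*t^3 - 2*m*t^4 + t^5
(3) = 2*k^4 - 14*k^3 - 7*k^2 + 123*k - 90
(4) = 0.21*a^5 + 5.99*a^4 + 4.8*a^3 - 5.91*a^2 + 1.37*a + 0.33
(5) = 11.8008*y^5 - 9.7494*y^4 - 8.2362*y^3 - 11.1784*y^2 + 5.4928*y - 0.3016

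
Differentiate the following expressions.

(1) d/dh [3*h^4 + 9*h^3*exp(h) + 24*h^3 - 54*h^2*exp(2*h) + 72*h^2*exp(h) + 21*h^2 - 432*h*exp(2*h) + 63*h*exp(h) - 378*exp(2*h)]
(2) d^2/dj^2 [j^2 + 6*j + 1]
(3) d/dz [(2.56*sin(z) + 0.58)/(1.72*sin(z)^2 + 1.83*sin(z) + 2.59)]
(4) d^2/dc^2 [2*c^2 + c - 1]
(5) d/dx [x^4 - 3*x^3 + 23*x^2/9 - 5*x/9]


(1) = 9*h^3*exp(h) + 12*h^3 - 108*h^2*exp(2*h) + 99*h^2*exp(h) + 72*h^2 - 972*h*exp(2*h) + 207*h*exp(h) + 42*h - 1188*exp(2*h) + 63*exp(h)
(2) = 2
(3) = (-4.4032*sin(z)^2 - 1.9952*sin(z) + 5.569)*cos(z)/(2.9584*sin(z)^4 + 6.2952*sin(z)^3 + 12.2585*sin(z)^2 + 9.4794*sin(z) + 6.7081)
(4) = 4
(5) = 4*x^3 - 9*x^2 + 46*x/9 - 5/9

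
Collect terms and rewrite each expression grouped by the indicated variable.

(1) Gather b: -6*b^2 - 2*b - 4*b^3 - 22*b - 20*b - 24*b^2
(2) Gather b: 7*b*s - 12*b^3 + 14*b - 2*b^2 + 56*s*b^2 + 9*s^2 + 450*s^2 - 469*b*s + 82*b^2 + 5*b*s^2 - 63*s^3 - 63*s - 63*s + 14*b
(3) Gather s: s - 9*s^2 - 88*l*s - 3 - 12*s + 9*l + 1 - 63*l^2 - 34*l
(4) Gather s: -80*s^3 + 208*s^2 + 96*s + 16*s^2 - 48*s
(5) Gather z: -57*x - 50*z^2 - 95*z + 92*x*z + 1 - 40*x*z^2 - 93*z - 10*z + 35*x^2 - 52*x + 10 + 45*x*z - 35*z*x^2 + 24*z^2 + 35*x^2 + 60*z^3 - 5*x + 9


(1) = -4*b^3 - 30*b^2 - 44*b
(2) = -12*b^3 + b^2*(56*s + 80) + b*(5*s^2 - 462*s + 28) - 63*s^3 + 459*s^2 - 126*s
(3) = -63*l^2 - 25*l - 9*s^2 + s*(-88*l - 11) - 2
(4) = -80*s^3 + 224*s^2 + 48*s
(5) = 70*x^2 - 114*x + 60*z^3 + z^2*(-40*x - 26) + z*(-35*x^2 + 137*x - 198) + 20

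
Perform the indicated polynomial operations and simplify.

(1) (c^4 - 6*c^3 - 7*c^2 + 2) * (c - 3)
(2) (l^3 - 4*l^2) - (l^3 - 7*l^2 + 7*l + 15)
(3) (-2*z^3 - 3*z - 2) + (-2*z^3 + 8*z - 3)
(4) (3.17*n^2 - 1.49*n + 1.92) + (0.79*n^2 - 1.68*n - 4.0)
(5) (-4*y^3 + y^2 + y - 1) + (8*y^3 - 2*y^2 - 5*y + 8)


(1) = c^5 - 9*c^4 + 11*c^3 + 21*c^2 + 2*c - 6
(2) = 3*l^2 - 7*l - 15
(3) = -4*z^3 + 5*z - 5
(4) = 3.96*n^2 - 3.17*n - 2.08
(5) = 4*y^3 - y^2 - 4*y + 7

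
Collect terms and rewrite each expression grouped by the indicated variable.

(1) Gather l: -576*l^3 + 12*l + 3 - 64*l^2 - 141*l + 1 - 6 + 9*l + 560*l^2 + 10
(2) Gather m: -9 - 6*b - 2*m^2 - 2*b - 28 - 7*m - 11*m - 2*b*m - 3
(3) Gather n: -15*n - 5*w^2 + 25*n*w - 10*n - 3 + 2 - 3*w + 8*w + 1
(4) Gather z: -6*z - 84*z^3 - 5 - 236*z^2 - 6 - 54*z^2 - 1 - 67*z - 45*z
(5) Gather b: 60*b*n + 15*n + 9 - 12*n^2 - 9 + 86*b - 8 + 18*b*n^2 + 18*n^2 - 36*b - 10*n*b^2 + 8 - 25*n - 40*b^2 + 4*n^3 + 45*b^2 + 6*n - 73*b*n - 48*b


(1) = -576*l^3 + 496*l^2 - 120*l + 8
(2) = -8*b - 2*m^2 + m*(-2*b - 18) - 40
(3) = n*(25*w - 25) - 5*w^2 + 5*w
(4) = -84*z^3 - 290*z^2 - 118*z - 12
(5) = b^2*(5 - 10*n) + b*(18*n^2 - 13*n + 2) + 4*n^3 + 6*n^2 - 4*n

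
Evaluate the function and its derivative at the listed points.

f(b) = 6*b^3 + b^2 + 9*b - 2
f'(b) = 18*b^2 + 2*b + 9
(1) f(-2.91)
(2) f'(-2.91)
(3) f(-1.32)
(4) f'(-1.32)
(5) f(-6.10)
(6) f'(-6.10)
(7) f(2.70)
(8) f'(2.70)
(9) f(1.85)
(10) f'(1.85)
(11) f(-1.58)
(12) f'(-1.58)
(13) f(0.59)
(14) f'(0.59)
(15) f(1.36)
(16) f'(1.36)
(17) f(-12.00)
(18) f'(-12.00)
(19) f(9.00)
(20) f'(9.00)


(1) = -167.57
(2) = 155.61
(3) = -25.94
(4) = 37.72
(5) = -1381.58
(6) = 666.58
(7) = 147.69
(8) = 145.62
(9) = 56.06
(10) = 74.31
(11) = -37.39
(12) = 50.78
(13) = 4.89
(14) = 16.45
(15) = 27.18
(16) = 45.01
(17) = -10334.00
(18) = 2577.00
(19) = 4534.00
(20) = 1485.00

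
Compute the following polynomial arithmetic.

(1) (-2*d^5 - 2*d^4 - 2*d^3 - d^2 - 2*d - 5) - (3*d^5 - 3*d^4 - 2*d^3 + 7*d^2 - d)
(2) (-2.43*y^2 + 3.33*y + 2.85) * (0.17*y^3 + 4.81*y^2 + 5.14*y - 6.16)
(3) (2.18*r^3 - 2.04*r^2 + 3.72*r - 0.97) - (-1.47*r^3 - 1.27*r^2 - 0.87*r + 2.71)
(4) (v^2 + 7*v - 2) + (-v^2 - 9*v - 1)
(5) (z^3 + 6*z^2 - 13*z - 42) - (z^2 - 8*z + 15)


(1) = -5*d^5 + d^4 - 8*d^2 - d - 5
(2) = -0.4131*y^5 - 11.1222*y^4 + 4.0116*y^3 + 45.7935*y^2 - 5.8638*y - 17.556
(3) = 3.65*r^3 - 0.77*r^2 + 4.59*r - 3.68
(4) = -2*v - 3
(5) = z^3 + 5*z^2 - 5*z - 57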